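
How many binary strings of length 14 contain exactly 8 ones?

3003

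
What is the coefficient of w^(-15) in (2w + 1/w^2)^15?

General term: C(15,j)·(2w)^j·(1/w^2)^(15-j), with w-exponent 1j − 2(15−j) = 3j − 30.
Set 3j − 30 = -15: j = 5.
C(15,5) = 3003; 2^5 = 32; 1^10 = 1.
Coefficient = 3003 · 32 · 1 = 96096.

96096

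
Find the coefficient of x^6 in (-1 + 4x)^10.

860160

The general term is C(10,j)·(-1)^j·(4x)^(10-j); the x^6 term has j = 4.
C(10,4) = 210.
Coefficient = C(10,4) · 4^6 = 210 · 4096 = 860160.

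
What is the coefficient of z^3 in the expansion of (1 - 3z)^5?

-270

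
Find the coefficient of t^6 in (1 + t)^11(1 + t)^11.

74613

(1 + t)^11(1 + t)^11 = (1 + t)^22, so the coefficient of t^6 is C(22,6)·1^6 = 74613·1 = 74613.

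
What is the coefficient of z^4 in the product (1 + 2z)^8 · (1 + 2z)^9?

(1 + 2z)^8(1 + 2z)^9 = (1 + 2z)^17, so the coefficient of z^4 is C(17,4)·2^4 = 2380·16 = 38080.

38080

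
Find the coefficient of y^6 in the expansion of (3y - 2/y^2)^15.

-1934445240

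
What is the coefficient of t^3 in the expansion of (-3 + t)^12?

The general term is C(12,j)·(-3)^j·(t)^(12-j); the t^3 term has j = 9.
C(12,9) = 220.
Coefficient = C(12,9) · (-3)^9 = 220 · (-19683) = -4330260.

-4330260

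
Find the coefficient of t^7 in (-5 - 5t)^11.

-16113281250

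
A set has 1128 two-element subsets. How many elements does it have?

48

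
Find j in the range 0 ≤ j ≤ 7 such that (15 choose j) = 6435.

7

C(15,j) increases on 0 ≤ j ≤ 7. C(15,6) = 5005 and C(15,7) = 6435, so j = 7.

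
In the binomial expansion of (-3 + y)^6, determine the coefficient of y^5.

-18

The general term is C(6,j)·(-3)^j·(y)^(6-j); the y^5 term has j = 1.
C(6,1) = 6.
Coefficient = C(6,1) · (-3)^1 = 6 · (-3) = -18.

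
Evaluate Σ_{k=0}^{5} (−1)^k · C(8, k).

-21

The partial alternating sum Σ_{k=0}^{5} (−1)^k C(8,k) = (−1)^5 C(7,5) = -21.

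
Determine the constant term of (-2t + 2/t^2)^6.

General term: C(6,j)·(-2t)^j·(2/t^2)^(6-j), with t-exponent 1j − 2(6−j) = 3j − 12.
Set 3j − 12 = 0: j = 4.
C(6,4) = 15; (-2)^4 = 16; 2^2 = 4.
Coefficient = 15 · 16 · 4 = 960.

960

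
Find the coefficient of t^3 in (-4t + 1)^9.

The general term is C(9,j)·(-4t)^j·(1)^(9-j); the t^3 term has j = 3.
C(9,3) = 84.
Coefficient = C(9,3) · (-4)^3 = 84 · (-64) = -5376.

-5376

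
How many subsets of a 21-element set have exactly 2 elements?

Choose the 2 positions: C(21,2) = 210.

210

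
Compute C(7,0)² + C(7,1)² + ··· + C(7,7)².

3432

By Vandermonde's identity, Σ C(7,i)² = C(14,7) = 3432.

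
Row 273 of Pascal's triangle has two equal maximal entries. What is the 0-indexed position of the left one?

136

For odd n = 273, C(273,r) peaks at r = (n−1)/2 and (n+1)/2; the lower is 136.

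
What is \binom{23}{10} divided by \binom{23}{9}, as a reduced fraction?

7/5

C(n,k+1)/C(n,k) = (n−k)/(k+1) = (23−9)/(9+1) = 14/10 = 7/5.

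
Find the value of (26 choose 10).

5311735

C(26,10) = (26·25·24·23·22·21·20·19·18·17) / 10! = 19275223968000 / 3628800 = 5311735.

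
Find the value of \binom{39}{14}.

C(39,14) = (39·38·37·36·35·34·33·32·31·30·29·28·27·26) / 14! = 1315041316842168115200 / 87178291200 = 15084504396.

15084504396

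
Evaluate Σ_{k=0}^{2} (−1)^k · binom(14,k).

78

The partial alternating sum Σ_{k=0}^{2} (−1)^k C(14,k) = (−1)^2 C(13,2) = 78.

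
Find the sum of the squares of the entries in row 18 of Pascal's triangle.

9075135300

Σ C(18,k)² is the coefficient of x^18 in (1+x)^18(1+x)^18 = (1+x)^36, i.e. C(36,18) = 9075135300.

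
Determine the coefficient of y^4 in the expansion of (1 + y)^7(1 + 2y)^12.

26659

Coefficient of y^4 = Σ_{j} C(7,j)·1^j·C(12,4-j)·2^(4-j) for j from 0 to 4.
= 7920 + 12320 + 5544 + 840 + 35 = 26659.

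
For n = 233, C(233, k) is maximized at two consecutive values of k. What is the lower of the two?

For odd n = 233, C(233,k) peaks at k = (n−1)/2 and (n+1)/2; the lower is 116.

116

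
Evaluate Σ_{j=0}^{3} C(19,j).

1160

1 + 19 + 171 + 969 = 1160.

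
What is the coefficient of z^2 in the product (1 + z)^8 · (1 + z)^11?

(1 + z)^8(1 + z)^11 = (1 + z)^19, so the coefficient of z^2 is C(19,2)·1^2 = 171·1 = 171.

171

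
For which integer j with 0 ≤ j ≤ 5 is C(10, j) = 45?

C(10,j) increases on 0 ≤ j ≤ 5. C(10,1) = 10 and C(10,2) = 45, so j = 2.

2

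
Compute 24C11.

2496144

C(24,11) = (24·23·22·21·20·19·18·17·16·15·14) / 11! = 99638080819200 / 39916800 = 2496144.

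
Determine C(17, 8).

24310

C(17,8) = (17·16·15·14·13·12·11·10) / 8! = 980179200 / 40320 = 24310.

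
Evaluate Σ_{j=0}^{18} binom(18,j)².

Σ C(18,j)² is the coefficient of x^18 in (1+x)^18(1+x)^18 = (1+x)^36, i.e. C(36,18) = 9075135300.

9075135300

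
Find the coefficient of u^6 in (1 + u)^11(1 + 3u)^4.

46101

Coefficient of u^6 = Σ_{j} C(11,j)·1^j·C(4,6-j)·3^(6-j) for j from 2 to 6.
= 4455 + 17820 + 17820 + 5544 + 462 = 46101.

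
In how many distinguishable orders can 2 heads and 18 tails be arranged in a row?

Choose positions for the heads: C(20,2) = 190.

190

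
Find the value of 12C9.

C(12,9) = C(12,3) by symmetry.
C(12,3) = (12·11·10) / 3! = 1320 / 6 = 220.

220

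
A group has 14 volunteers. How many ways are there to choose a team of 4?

1001

This is C(14,4) = 1001.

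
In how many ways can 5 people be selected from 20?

15504

This is C(20,5) = 15504.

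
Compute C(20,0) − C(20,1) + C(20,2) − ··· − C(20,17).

The partial alternating sum Σ_{k=0}^{17} (−1)^k C(20,k) = (−1)^17 C(19,17) = -171.

-171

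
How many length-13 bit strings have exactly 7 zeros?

1716

Choose the 7 positions: C(13,7) = 1716.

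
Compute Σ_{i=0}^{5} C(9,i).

382

1 + 9 + 36 + 84 + 126 + 126 = 382.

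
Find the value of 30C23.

2035800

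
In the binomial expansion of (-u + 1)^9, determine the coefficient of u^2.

36

The general term is C(9,j)·(-u)^j·(1)^(9-j); the u^2 term has j = 2.
C(9,2) = 36.
Coefficient = C(9,2) = 36.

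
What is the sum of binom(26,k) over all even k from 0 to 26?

33554432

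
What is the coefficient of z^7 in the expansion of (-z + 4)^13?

-7028736

The general term is C(13,j)·(-z)^j·(4)^(13-j); the z^7 term has j = 7.
C(13,7) = 1716.
Coefficient = C(13,7) · (-1)^7 · 4^6 = 1716 · (-1) · 4096 = -7028736.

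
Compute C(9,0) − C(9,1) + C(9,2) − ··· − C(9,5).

The partial alternating sum Σ_{k=0}^{5} (−1)^k C(9,k) = (−1)^5 C(8,5) = -56.

-56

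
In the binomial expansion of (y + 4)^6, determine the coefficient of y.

The general term is C(6,j)·(y)^j·(4)^(6-j); the y^1 term has j = 1.
C(6,1) = 6.
Coefficient = C(6,1) · 4^5 = 6 · 1024 = 6144.

6144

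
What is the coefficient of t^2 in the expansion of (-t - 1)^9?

-36

The general term is C(9,j)·(-t)^j·(-1)^(9-j); the t^2 term has j = 2.
C(9,2) = 36.
Coefficient = C(9,2) · (-1)^7 = 36 · (-1) = -36.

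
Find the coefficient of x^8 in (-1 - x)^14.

3003

The general term is C(14,j)·(-1)^j·(-x)^(14-j); the x^8 term has j = 6.
C(14,6) = 3003.
Coefficient = C(14,6) = 3003.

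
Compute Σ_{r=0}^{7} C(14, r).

1 + 14 + 91 + 364 + 1001 + 2002 + 3003 + 3432 = 9908.

9908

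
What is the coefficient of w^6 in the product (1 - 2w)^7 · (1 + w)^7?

357

Coefficient of w^6 = Σ_{j} C(7,j)·(-2)^j·C(7,6-j)·1^(6-j) for j from 0 to 6.
= 7 + (-294) + 2940 + (-9800) + 11760 + (-4704) + 448 = 357.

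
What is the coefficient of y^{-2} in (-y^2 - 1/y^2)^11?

-462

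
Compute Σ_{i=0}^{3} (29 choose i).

4090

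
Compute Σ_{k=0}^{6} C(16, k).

14893

1 + 16 + 120 + 560 + 1820 + 4368 + 8008 = 14893.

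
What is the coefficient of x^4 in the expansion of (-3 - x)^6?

135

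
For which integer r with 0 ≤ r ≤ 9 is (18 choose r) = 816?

3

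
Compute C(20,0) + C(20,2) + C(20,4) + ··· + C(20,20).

524288

Even-r terms of row 20 sum to 2^19 = 524288.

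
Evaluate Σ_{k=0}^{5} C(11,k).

1024

1 + 11 + 55 + 165 + 330 + 462 = 1024.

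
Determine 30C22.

5852925

C(30,22) = C(30,8) by symmetry.
C(30,8) = (30·29·28·27·26·25·24·23) / 8! = 235989936000 / 40320 = 5852925.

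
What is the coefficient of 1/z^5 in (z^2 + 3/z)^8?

17496

General term: C(8,j)·(z^2)^j·(3/z)^(8-j), with z-exponent 2j − 1(8−j) = 3j − 8.
Set 3j − 8 = -5: j = 1.
C(8,1) = 8; 1^1 = 1; 3^7 = 2187.
Coefficient = 8 · 1 · 2187 = 17496.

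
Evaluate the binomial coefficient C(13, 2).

78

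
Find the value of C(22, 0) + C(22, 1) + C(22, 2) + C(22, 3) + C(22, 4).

9109

1 + 22 + 231 + 1540 + 7315 = 9109.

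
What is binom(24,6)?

C(24,6) = (24·23·22·21·20·19) / 6! = 96909120 / 720 = 134596.

134596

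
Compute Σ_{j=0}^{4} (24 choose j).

1 + 24 + 276 + 2024 + 10626 = 12951.

12951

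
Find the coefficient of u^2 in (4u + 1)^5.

The general term is C(5,j)·(4u)^j·(1)^(5-j); the u^2 term has j = 2.
C(5,2) = 10.
Coefficient = C(5,2) · 4^2 = 10 · 16 = 160.

160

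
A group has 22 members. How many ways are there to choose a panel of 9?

497420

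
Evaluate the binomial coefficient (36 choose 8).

C(36,8) = (36·35·34·33·32·31·30·29) / 8! = 1220096908800 / 40320 = 30260340.

30260340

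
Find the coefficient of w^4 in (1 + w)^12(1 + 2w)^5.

6375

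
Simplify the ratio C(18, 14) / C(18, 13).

5/14

C(n,k+1)/C(n,k) = (n−k)/(k+1) = (18−13)/(13+1) = 5/14.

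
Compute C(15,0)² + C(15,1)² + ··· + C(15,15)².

By Vandermonde's identity, Σ C(15,k)² = C(30,15) = 155117520.

155117520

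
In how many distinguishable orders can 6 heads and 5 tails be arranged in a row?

462

Choose positions for the heads: C(11,6) = 462.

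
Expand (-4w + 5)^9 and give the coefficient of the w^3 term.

The general term is C(9,j)·(-4w)^j·(5)^(9-j); the w^3 term has j = 3.
C(9,3) = 84.
Coefficient = C(9,3) · (-4)^3 · 5^6 = 84 · (-64) · 15625 = -84000000.

-84000000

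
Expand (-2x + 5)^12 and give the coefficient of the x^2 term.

2578125000

The general term is C(12,j)·(-2x)^j·(5)^(12-j); the x^2 term has j = 2.
C(12,2) = 66.
Coefficient = C(12,2) · (-2)^2 · 5^10 = 66 · 4 · 9765625 = 2578125000.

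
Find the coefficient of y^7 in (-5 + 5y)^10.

The general term is C(10,j)·(-5)^j·(5y)^(10-j); the y^7 term has j = 3.
C(10,3) = 120.
Coefficient = C(10,3) · (-5)^3 · 5^7 = 120 · (-125) · 78125 = -1171875000.

-1171875000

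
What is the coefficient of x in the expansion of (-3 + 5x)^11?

3247695

The general term is C(11,j)·(-3)^j·(5x)^(11-j); the x^1 term has j = 10.
C(11,10) = 11.
Coefficient = C(11,10) · (-3)^10 · 5^1 = 11 · 59049 · 5 = 3247695.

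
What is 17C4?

2380

C(17,4) = (17·16·15·14) / 4! = 57120 / 24 = 2380.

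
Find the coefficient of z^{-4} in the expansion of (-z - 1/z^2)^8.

70

General term: C(8,j)·(-z)^j·(-1/z^2)^(8-j), with z-exponent 1j − 2(8−j) = 3j − 16.
Set 3j − 16 = -4: j = 4.
C(8,4) = 70; (-1)^4 = 1; (-1)^4 = 1.
Coefficient = 70 · 1 · 1 = 70.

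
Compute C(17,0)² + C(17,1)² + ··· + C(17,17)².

Σ C(17,j)² is the coefficient of x^17 in (1+x)^17(1+x)^17 = (1+x)^34, i.e. C(34,17) = 2333606220.

2333606220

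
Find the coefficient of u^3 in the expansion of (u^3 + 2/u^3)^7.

280

General term: C(7,j)·(u^3)^j·(2/u^3)^(7-j), with u-exponent 3j − 3(7−j) = 6j − 21.
Set 6j − 21 = 3: j = 4.
C(7,4) = 35; 1^4 = 1; 2^3 = 8.
Coefficient = 35 · 1 · 8 = 280.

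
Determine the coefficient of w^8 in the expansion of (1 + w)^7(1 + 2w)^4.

Coefficient of w^8 = Σ_{j} C(7,j)·1^j·C(4,8-j)·2^(8-j) for j from 4 to 7.
= 560 + 672 + 168 + 8 = 1408.

1408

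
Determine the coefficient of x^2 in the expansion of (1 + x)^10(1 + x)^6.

120

(1 + x)^10(1 + x)^6 = (1 + x)^16, so the coefficient of x^2 is C(16,2)·1^2 = 120·1 = 120.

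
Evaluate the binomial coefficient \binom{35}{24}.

417225900

C(35,24) = C(35,11) by symmetry.
C(35,11) = (35·34·33·32·31·30·29·28·27·26·25) / 11! = 16654322805120000 / 39916800 = 417225900.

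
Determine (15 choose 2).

C(15,2) = (15·14) / 2! = 210 / 2 = 105.

105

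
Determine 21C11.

C(21,11) = C(21,10) by symmetry.
C(21,10) = (21·20·19·18·17·16·15·14·13·12) / 10! = 1279935820800 / 3628800 = 352716.

352716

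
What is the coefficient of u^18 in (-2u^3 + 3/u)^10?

-414720

General term: C(10,j)·(-2u^3)^j·(3/u)^(10-j), with u-exponent 3j − 1(10−j) = 4j − 10.
Set 4j − 10 = 18: j = 7.
C(10,7) = 120; (-2)^7 = -128; 3^3 = 27.
Coefficient = 120 · (-128) · 27 = -414720.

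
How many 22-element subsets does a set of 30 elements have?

5852925

C(30,22) = C(30,8) by symmetry.
C(30,8) = (30·29·28·27·26·25·24·23) / 8! = 235989936000 / 40320 = 5852925.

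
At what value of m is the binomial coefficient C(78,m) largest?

39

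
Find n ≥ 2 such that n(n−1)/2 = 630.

36

n(n−1)/2 = 630 ⇒ n(n−1) = 1260. Since 36·35 = 1260, n = 36.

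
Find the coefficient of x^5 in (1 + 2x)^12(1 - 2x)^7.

Coefficient of x^5 = Σ_{j} C(12,j)·2^j·C(7,5-j)·(-2)^(5-j) for j from 0 to 5.
= (-672) + 13440 + (-73920) + 147840 + (-110880) + 25344 = 1152.

1152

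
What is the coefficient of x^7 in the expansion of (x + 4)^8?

32

The general term is C(8,j)·(x)^j·(4)^(8-j); the x^7 term has j = 7.
C(8,7) = 8.
Coefficient = C(8,7) · 4^1 = 8 · 4 = 32.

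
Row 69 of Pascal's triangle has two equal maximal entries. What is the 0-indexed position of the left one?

34

For odd n = 69, C(69,k) peaks at k = (n−1)/2 and (n+1)/2; the smaller is 34.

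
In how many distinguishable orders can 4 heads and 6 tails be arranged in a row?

210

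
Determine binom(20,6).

38760

C(20,6) = (20·19·18·17·16·15) / 6! = 27907200 / 720 = 38760.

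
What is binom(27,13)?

C(27,13) = (27·26·25·24·23·22·21·20·19·18·17·16·15) / 13! = 124903451312640000 / 6227020800 = 20058300.

20058300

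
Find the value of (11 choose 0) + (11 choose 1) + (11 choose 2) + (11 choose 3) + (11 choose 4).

1 + 11 + 55 + 165 + 330 = 562.

562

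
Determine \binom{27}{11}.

C(27,11) = (27·26·25·24·23·22·21·20·19·18·17) / 11! = 520431047136000 / 39916800 = 13037895.

13037895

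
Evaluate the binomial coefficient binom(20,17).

1140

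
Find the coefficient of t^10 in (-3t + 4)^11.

2598156

The general term is C(11,j)·(-3t)^j·(4)^(11-j); the t^10 term has j = 10.
C(11,10) = 11.
Coefficient = C(11,10) · (-3)^10 · 4^1 = 11 · 59049 · 4 = 2598156.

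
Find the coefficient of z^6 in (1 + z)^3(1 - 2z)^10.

-1632

Coefficient of z^6 = Σ_{j} C(3,j)·1^j·C(10,6-j)·(-2)^(6-j) for j from 0 to 3.
= 13440 + (-24192) + 10080 + (-960) = -1632.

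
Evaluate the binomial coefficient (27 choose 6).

C(27,6) = (27·26·25·24·23·22) / 6! = 213127200 / 720 = 296010.

296010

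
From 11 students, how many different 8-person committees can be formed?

This is C(11,8) = 165.

165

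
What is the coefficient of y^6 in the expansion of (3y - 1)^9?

The general term is C(9,j)·(3y)^j·(-1)^(9-j); the y^6 term has j = 6.
C(9,6) = 84.
Coefficient = C(9,6) · 3^6 · (-1)^3 = 84 · 729 · (-1) = -61236.

-61236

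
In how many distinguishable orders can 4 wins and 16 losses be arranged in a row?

4845

Choose positions for the wins: C(20,4) = 4845.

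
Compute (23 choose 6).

100947

C(23,6) = (23·22·21·20·19·18) / 6! = 72681840 / 720 = 100947.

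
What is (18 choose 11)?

31824

C(18,11) = C(18,7) by symmetry.
C(18,7) = (18·17·16·15·14·13·12) / 7! = 160392960 / 5040 = 31824.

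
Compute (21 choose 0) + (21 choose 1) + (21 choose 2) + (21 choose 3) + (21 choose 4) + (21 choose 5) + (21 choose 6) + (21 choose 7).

198440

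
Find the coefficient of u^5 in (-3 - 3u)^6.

4374

The general term is C(6,j)·(-3)^j·(-3u)^(6-j); the u^5 term has j = 1.
C(6,1) = 6.
Coefficient = C(6,1) · (-3)^1 · (-3)^5 = 6 · (-3) · (-243) = 4374.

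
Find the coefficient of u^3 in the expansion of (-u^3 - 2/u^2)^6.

160

General term: C(6,j)·(-u^3)^j·(-2/u^2)^(6-j), with u-exponent 3j − 2(6−j) = 5j − 12.
Set 5j − 12 = 3: j = 3.
C(6,3) = 20; (-1)^3 = -1; (-2)^3 = -8.
Coefficient = 20 · (-1) · (-8) = 160.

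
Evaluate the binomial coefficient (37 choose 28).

C(37,28) = C(37,9) by symmetry.
C(37,9) = (37·36·35·34·33·32·31·30·29) / 9! = 45143585625600 / 362880 = 124403620.

124403620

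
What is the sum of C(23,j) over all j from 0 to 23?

Setting x = 1 in (1+x)^23 gives Σ C(23,j) = 2^23 = 8388608.

8388608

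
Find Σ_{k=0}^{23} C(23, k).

8388608

Setting x = 1 in (1+x)^23 gives Σ C(23,k) = 2^23 = 8388608.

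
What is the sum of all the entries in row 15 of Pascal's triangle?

The entries of row 15 sum to 2^15 = 32768.

32768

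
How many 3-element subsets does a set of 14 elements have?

364

C(14,3) = (14·13·12) / 3! = 2184 / 6 = 364.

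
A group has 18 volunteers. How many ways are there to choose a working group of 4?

This is C(18,4) = 3060.

3060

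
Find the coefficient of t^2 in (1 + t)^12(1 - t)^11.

-11

Coefficient of t^2 = Σ_{j} C(12,j)·1^j·C(11,2-j)·(-1)^(2-j) for j from 0 to 2.
= 55 + (-132) + 66 = -11.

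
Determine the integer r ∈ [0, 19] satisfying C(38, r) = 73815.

4

C(38,r) increases on 0 ≤ r ≤ 19. C(38,3) = 8436 and C(38,4) = 73815, so r = 4.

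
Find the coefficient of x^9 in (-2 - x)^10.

The general term is C(10,j)·(-2)^j·(-x)^(10-j); the x^9 term has j = 1.
C(10,1) = 10.
Coefficient = C(10,1) · (-2)^1 · (-1)^9 = 10 · (-2) · (-1) = 20.

20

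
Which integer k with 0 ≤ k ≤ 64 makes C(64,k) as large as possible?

32

C(64,k) is maximized at k = 64/2 = 32.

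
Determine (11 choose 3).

165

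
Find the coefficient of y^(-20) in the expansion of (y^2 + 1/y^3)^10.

45

General term: C(10,j)·(y^2)^j·(1/y^3)^(10-j), with y-exponent 2j − 3(10−j) = 5j − 30.
Set 5j − 30 = -20: j = 2.
C(10,2) = 45; 1^2 = 1; 1^8 = 1.
Coefficient = 45 · 1 · 1 = 45.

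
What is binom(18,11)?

31824

C(18,11) = C(18,7) by symmetry.
C(18,7) = (18·17·16·15·14·13·12) / 7! = 160392960 / 5040 = 31824.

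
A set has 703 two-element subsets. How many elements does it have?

n(n−1)/2 = 703 ⇒ n(n−1) = 1406. Since 38·37 = 1406, n = 38.

38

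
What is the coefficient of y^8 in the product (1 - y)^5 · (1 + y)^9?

-45

Coefficient of y^8 = Σ_{j} C(5,j)·(-1)^j·C(9,8-j)·1^(8-j) for j from 0 to 5.
= 9 + (-180) + 840 + (-1260) + 630 + (-84) = -45.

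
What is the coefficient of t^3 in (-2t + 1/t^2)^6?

General term: C(6,j)·(-2t)^j·(1/t^2)^(6-j), with t-exponent 1j − 2(6−j) = 3j − 12.
Set 3j − 12 = 3: j = 5.
C(6,5) = 6; (-2)^5 = -32; 1^1 = 1.
Coefficient = 6 · (-32) · 1 = -192.

-192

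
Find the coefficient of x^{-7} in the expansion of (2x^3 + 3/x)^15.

General term: C(15,j)·(2x^3)^j·(3/x)^(15-j), with x-exponent 3j − 1(15−j) = 4j − 15.
Set 4j − 15 = -7: j = 2.
C(15,2) = 105; 2^2 = 4; 3^13 = 1594323.
Coefficient = 105 · 4 · 1594323 = 669615660.

669615660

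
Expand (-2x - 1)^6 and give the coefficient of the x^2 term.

60

The general term is C(6,j)·(-2x)^j·(-1)^(6-j); the x^2 term has j = 2.
C(6,2) = 15.
Coefficient = C(6,2) · (-2)^2 = 15 · 4 = 60.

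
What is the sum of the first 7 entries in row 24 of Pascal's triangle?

1 + 24 + 276 + 2024 + 10626 + 42504 + 134596 = 190051.

190051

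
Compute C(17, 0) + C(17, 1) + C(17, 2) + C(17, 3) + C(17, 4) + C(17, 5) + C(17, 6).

1 + 17 + 136 + 680 + 2380 + 6188 + 12376 = 21778.

21778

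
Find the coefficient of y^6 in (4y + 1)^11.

1892352

The general term is C(11,j)·(4y)^j·(1)^(11-j); the y^6 term has j = 6.
C(11,6) = 462.
Coefficient = C(11,6) · 4^6 = 462 · 4096 = 1892352.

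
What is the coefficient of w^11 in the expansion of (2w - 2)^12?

The general term is C(12,j)·(2w)^j·(-2)^(12-j); the w^11 term has j = 11.
C(12,11) = 12.
Coefficient = C(12,11) · 2^11 · (-2)^1 = 12 · 2048 · (-2) = -49152.

-49152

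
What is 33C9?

38567100

C(33,9) = (33·32·31·30·29·28·27·26·25) / 9! = 13995229248000 / 362880 = 38567100.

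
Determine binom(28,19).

6906900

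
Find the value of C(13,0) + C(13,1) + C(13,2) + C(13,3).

1 + 13 + 78 + 286 = 378.

378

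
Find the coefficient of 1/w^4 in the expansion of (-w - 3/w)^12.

3247695

General term: C(12,j)·(-w)^j·(-3/w)^(12-j), with w-exponent 1j − 1(12−j) = 2j − 12.
Set 2j − 12 = -4: j = 4.
C(12,4) = 495; (-1)^4 = 1; (-3)^8 = 6561.
Coefficient = 495 · 1 · 6561 = 3247695.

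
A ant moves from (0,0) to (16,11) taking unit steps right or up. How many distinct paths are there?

13037895

Each path is a sequence of 27 steps with 16 rights: C(27,16) = 13037895.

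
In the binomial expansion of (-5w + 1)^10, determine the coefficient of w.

-50

The general term is C(10,j)·(-5w)^j·(1)^(10-j); the w^1 term has j = 1.
C(10,1) = 10.
Coefficient = C(10,1) · (-5)^1 = 10 · (-5) = -50.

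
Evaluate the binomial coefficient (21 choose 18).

1330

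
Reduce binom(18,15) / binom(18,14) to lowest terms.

4/15

C(n,k+1)/C(n,k) = (n−k)/(k+1) = (18−14)/(14+1) = 4/15.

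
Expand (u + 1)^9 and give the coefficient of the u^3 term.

84

The general term is C(9,j)·(u)^j·(1)^(9-j); the u^3 term has j = 3.
C(9,3) = 84.
Coefficient = C(9,3) = 84.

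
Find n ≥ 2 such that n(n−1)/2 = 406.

29

n(n−1)/2 = 406 ⇒ n(n−1) = 812. Since 29·28 = 812, n = 29.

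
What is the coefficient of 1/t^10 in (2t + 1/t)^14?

364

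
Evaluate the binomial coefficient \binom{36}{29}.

8347680

C(36,29) = C(36,7) by symmetry.
C(36,7) = (36·35·34·33·32·31·30) / 7! = 42072307200 / 5040 = 8347680.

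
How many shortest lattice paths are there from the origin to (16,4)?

4845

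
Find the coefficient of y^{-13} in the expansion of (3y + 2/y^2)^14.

249080832

General term: C(14,j)·(3y)^j·(2/y^2)^(14-j), with y-exponent 1j − 2(14−j) = 3j − 28.
Set 3j − 28 = -13: j = 5.
C(14,5) = 2002; 3^5 = 243; 2^9 = 512.
Coefficient = 2002 · 243 · 512 = 249080832.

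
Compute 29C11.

34597290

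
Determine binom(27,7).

C(27,7) = (27·26·25·24·23·22·21) / 7! = 4475671200 / 5040 = 888030.

888030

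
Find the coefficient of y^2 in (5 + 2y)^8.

The general term is C(8,j)·(5)^j·(2y)^(8-j); the y^2 term has j = 6.
C(8,6) = 28.
Coefficient = C(8,6) · 5^6 · 2^2 = 28 · 15625 · 4 = 1750000.

1750000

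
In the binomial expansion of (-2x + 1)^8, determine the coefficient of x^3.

The general term is C(8,j)·(-2x)^j·(1)^(8-j); the x^3 term has j = 3.
C(8,3) = 56.
Coefficient = C(8,3) · (-2)^3 = 56 · (-8) = -448.

-448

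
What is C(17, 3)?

C(17,3) = (17·16·15) / 3! = 4080 / 6 = 680.

680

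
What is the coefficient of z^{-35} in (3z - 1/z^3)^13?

39

General term: C(13,j)·(3z)^j·(-1/z^3)^(13-j), with z-exponent 1j − 3(13−j) = 4j − 39.
Set 4j − 39 = -35: j = 1.
C(13,1) = 13; 3^1 = 3; (-1)^12 = 1.
Coefficient = 13 · 3 · 1 = 39.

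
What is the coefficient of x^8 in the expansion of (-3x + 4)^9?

236196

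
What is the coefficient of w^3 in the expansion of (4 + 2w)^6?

10240

The general term is C(6,j)·(4)^j·(2w)^(6-j); the w^3 term has j = 3.
C(6,3) = 20.
Coefficient = C(6,3) · 4^3 · 2^3 = 20 · 64 · 8 = 10240.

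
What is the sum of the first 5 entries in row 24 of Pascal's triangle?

12951

1 + 24 + 276 + 2024 + 10626 = 12951.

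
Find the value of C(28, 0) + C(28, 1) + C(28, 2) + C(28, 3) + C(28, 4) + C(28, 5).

122438

1 + 28 + 378 + 3276 + 20475 + 98280 = 122438.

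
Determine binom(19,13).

27132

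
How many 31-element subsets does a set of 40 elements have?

273438880

C(40,31) = C(40,9) by symmetry.
C(40,9) = (40·39·38·37·36·35·34·33·32) / 9! = 99225500774400 / 362880 = 273438880.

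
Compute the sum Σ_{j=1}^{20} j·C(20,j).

Differentiating (1+x)^20 and setting x=1: Σ j·C(20,j) = 20·2^19 = 10485760.

10485760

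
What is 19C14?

11628

C(19,14) = C(19,5) by symmetry.
C(19,5) = (19·18·17·16·15) / 5! = 1395360 / 120 = 11628.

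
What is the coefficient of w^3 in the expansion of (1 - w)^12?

-220

The general term is C(12,j)·(1)^j·(-w)^(12-j); the w^3 term has j = 9.
C(12,9) = 220.
Coefficient = C(12,9) · (-1)^3 = 220 · (-1) = -220.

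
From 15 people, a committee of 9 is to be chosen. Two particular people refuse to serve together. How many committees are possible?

3289

All 9-subsets: C(15,9) = 5005. Those containing both fixed elements: C(13,7) = 1716.
5005 − 1716 = 3289.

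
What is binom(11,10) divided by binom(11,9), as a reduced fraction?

1/5

C(n,k+1)/C(n,k) = (n−k)/(k+1) = (11−9)/(9+1) = 2/10 = 1/5.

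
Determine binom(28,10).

13123110

C(28,10) = (28·27·26·25·24·23·22·21·20·19) / 10! = 47621141568000 / 3628800 = 13123110.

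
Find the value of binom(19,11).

75582

C(19,11) = C(19,8) by symmetry.
C(19,8) = (19·18·17·16·15·14·13·12) / 8! = 3047466240 / 40320 = 75582.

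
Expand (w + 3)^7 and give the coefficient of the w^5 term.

The general term is C(7,j)·(w)^j·(3)^(7-j); the w^5 term has j = 5.
C(7,5) = 21.
Coefficient = C(7,5) · 3^2 = 21 · 9 = 189.

189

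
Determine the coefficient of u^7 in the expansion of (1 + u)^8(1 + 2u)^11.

Coefficient of u^7 = Σ_{j} C(8,j)·1^j·C(11,7-j)·2^(7-j) for j from 0 to 7.
= 42240 + 236544 + 413952 + 295680 + 92400 + 12320 + 616 + 8 = 1093760.

1093760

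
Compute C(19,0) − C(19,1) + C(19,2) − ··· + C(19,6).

The partial alternating sum Σ_{k=0}^{6} (−1)^k C(19,k) = (−1)^6 C(18,6) = 18564.

18564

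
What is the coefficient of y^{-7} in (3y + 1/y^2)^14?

7505784

General term: C(14,j)·(3y)^j·(1/y^2)^(14-j), with y-exponent 1j − 2(14−j) = 3j − 28.
Set 3j − 28 = -7: j = 7.
C(14,7) = 3432; 3^7 = 2187; 1^7 = 1.
Coefficient = 3432 · 2187 · 1 = 7505784.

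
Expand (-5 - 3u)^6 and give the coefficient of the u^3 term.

67500

The general term is C(6,j)·(-5)^j·(-3u)^(6-j); the u^3 term has j = 3.
C(6,3) = 20.
Coefficient = C(6,3) · (-5)^3 · (-3)^3 = 20 · (-125) · (-27) = 67500.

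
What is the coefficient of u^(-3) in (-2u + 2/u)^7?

General term: C(7,j)·(-2u)^j·(2/u)^(7-j), with u-exponent 1j − 1(7−j) = 2j − 7.
Set 2j − 7 = -3: j = 2.
C(7,2) = 21; (-2)^2 = 4; 2^5 = 32.
Coefficient = 21 · 4 · 32 = 2688.

2688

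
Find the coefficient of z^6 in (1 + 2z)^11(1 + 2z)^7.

1188096

(1 + 2z)^11(1 + 2z)^7 = (1 + 2z)^18, so the coefficient of z^6 is C(18,6)·2^6 = 18564·64 = 1188096.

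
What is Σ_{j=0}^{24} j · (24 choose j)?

201326592

Since j·C(24,j) = 24·C(23,j−1), the sum is 24·2^23 = 24·8388608 = 201326592.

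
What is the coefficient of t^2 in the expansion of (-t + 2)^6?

The general term is C(6,j)·(-t)^j·(2)^(6-j); the t^2 term has j = 2.
C(6,2) = 15.
Coefficient = C(6,2) · 2^4 = 15 · 16 = 240.

240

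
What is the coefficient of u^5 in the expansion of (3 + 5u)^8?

The general term is C(8,j)·(3)^j·(5u)^(8-j); the u^5 term has j = 3.
C(8,3) = 56.
Coefficient = C(8,3) · 3^3 · 5^5 = 56 · 27 · 3125 = 4725000.

4725000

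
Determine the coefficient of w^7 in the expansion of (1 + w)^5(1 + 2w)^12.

Coefficient of w^7 = Σ_{j} C(5,j)·1^j·C(12,7-j)·2^(7-j) for j from 0 to 5.
= 101376 + 295680 + 253440 + 79200 + 8800 + 264 = 738760.

738760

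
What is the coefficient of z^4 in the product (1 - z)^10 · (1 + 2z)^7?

Coefficient of z^4 = Σ_{j} C(10,j)·(-1)^j·C(7,4-j)·2^(4-j) for j from 0 to 4.
= 560 + (-2800) + 3780 + (-1680) + 210 = 70.

70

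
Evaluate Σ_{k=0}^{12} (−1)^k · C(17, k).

The partial alternating sum Σ_{k=0}^{12} (−1)^k C(17,k) = (−1)^12 C(16,12) = 1820.

1820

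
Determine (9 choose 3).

C(9,3) = (9·8·7) / 3! = 504 / 6 = 84.

84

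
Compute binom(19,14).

11628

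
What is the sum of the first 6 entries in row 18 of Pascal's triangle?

1 + 18 + 153 + 816 + 3060 + 8568 = 12616.

12616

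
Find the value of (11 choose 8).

165

C(11,8) = C(11,3) by symmetry.
C(11,3) = (11·10·9) / 3! = 990 / 6 = 165.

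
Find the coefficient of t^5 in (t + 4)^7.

The general term is C(7,j)·(t)^j·(4)^(7-j); the t^5 term has j = 5.
C(7,5) = 21.
Coefficient = C(7,5) · 4^2 = 21 · 16 = 336.

336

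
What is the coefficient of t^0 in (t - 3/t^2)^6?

135

General term: C(6,j)·(t)^j·(-3/t^2)^(6-j), with t-exponent 1j − 2(6−j) = 3j − 12.
Set 3j − 12 = 0: j = 4.
C(6,4) = 15; 1^4 = 1; (-3)^2 = 9.
Coefficient = 15 · 1 · 9 = 135.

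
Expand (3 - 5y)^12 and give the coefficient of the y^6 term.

10524937500

The general term is C(12,j)·(3)^j·(-5y)^(12-j); the y^6 term has j = 6.
C(12,6) = 924.
Coefficient = C(12,6) · 3^6 · (-5)^6 = 924 · 729 · 15625 = 10524937500.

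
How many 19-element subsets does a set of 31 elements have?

C(31,19) = C(31,12) by symmetry.
C(31,12) = (31·30·29·28·27·26·25·24·23·22·21·20) / 12! = 67596957267840000 / 479001600 = 141120525.

141120525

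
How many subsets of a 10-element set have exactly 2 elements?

Choose the 2 positions: C(10,2) = 45.

45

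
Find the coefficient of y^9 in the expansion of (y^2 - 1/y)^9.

General term: C(9,j)·(y^2)^j·(-1/y)^(9-j), with y-exponent 2j − 1(9−j) = 3j − 9.
Set 3j − 9 = 9: j = 6.
C(9,6) = 84; 1^6 = 1; (-1)^3 = -1.
Coefficient = 84 · 1 · (-1) = -84.

-84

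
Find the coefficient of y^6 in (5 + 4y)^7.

143360

The general term is C(7,j)·(5)^j·(4y)^(7-j); the y^6 term has j = 1.
C(7,1) = 7.
Coefficient = C(7,1) · 5^1 · 4^6 = 7 · 5 · 4096 = 143360.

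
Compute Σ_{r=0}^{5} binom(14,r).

3473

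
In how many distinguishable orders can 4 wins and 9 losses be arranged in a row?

715

Choose positions for the wins: C(13,4) = 715.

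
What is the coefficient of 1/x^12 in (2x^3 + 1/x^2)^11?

220

General term: C(11,j)·(2x^3)^j·(1/x^2)^(11-j), with x-exponent 3j − 2(11−j) = 5j − 22.
Set 5j − 22 = -12: j = 2.
C(11,2) = 55; 2^2 = 4; 1^9 = 1.
Coefficient = 55 · 4 · 1 = 220.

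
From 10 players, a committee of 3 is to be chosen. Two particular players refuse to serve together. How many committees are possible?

All 3-subsets: C(10,3) = 120. Those containing both fixed elements: C(8,1) = 8.
120 − 8 = 112.

112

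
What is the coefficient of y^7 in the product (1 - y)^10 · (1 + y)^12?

Coefficient of y^7 = Σ_{j} C(10,j)·(-1)^j·C(12,7-j)·1^(7-j) for j from 0 to 7.
= 792 + (-9240) + 35640 + (-59400) + 46200 + (-16632) + 2520 + (-120) = -240.

-240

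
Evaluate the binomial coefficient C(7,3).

35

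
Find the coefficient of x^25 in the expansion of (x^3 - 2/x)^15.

General term: C(15,j)·(x^3)^j·(-2/x)^(15-j), with x-exponent 3j − 1(15−j) = 4j − 15.
Set 4j − 15 = 25: j = 10.
C(15,10) = 3003; 1^10 = 1; (-2)^5 = -32.
Coefficient = 3003 · 1 · (-32) = -96096.

-96096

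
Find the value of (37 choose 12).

C(37,12) = (37·36·35·34·33·32·31·30·29·28·27·26) / 12! = 887342319056793600 / 479001600 = 1852482996.

1852482996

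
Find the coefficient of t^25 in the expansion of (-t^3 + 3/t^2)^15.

General term: C(15,j)·(-t^3)^j·(3/t^2)^(15-j), with t-exponent 3j − 2(15−j) = 5j − 30.
Set 5j − 30 = 25: j = 11.
C(15,11) = 1365; (-1)^11 = -1; 3^4 = 81.
Coefficient = 1365 · (-1) · 81 = -110565.

-110565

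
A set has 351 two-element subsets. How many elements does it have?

n(n−1)/2 = 351 ⇒ n(n−1) = 702. Since 27·26 = 702, n = 27.

27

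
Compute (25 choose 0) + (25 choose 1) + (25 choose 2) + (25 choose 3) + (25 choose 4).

15276

1 + 25 + 300 + 2300 + 12650 = 15276.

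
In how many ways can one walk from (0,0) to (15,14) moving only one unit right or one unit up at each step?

Each path is a sequence of 29 steps with 15 rights: C(29,15) = 77558760.

77558760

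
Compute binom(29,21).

4292145

C(29,21) = C(29,8) by symmetry.
C(29,8) = (29·28·27·26·25·24·23·22) / 8! = 173059286400 / 40320 = 4292145.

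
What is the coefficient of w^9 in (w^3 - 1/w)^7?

-35

General term: C(7,j)·(w^3)^j·(-1/w)^(7-j), with w-exponent 3j − 1(7−j) = 4j − 7.
Set 4j − 7 = 9: j = 4.
C(7,4) = 35; 1^4 = 1; (-1)^3 = -1.
Coefficient = 35 · 1 · (-1) = -35.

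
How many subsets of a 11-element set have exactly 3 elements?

165

Choose the 3 positions: C(11,3) = 165.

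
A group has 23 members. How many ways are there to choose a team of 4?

8855

This is C(23,4) = 8855.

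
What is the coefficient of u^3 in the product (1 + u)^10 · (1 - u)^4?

-4

Coefficient of u^3 = Σ_{j} C(10,j)·1^j·C(4,3-j)·(-1)^(3-j) for j from 0 to 3.
= (-4) + 60 + (-180) + 120 = -4.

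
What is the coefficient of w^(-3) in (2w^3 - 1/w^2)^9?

General term: C(9,j)·(2w^3)^j·(-1/w^2)^(9-j), with w-exponent 3j − 2(9−j) = 5j − 18.
Set 5j − 18 = -3: j = 3.
C(9,3) = 84; 2^3 = 8; (-1)^6 = 1.
Coefficient = 84 · 8 · 1 = 672.

672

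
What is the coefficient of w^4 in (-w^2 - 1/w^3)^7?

General term: C(7,j)·(-w^2)^j·(-1/w^3)^(7-j), with w-exponent 2j − 3(7−j) = 5j − 21.
Set 5j − 21 = 4: j = 5.
C(7,5) = 21; (-1)^5 = -1; (-1)^2 = 1.
Coefficient = 21 · (-1) · 1 = -21.

-21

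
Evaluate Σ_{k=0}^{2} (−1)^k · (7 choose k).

The partial alternating sum Σ_{k=0}^{2} (−1)^k C(7,k) = (−1)^2 C(6,2) = 15.

15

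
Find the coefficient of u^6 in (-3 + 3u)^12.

The general term is C(12,j)·(-3)^j·(3u)^(12-j); the u^6 term has j = 6.
C(12,6) = 924.
Coefficient = C(12,6) · (-3)^6 · 3^6 = 924 · 729 · 729 = 491051484.

491051484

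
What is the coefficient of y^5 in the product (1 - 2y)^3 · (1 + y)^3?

Coefficient of y^5 = Σ_{j} C(3,j)·(-2)^j·C(3,5-j)·1^(5-j) for j from 2 to 3.
= 12 + (-24) = -12.

-12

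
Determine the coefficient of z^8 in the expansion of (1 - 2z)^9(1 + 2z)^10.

Coefficient of z^8 = Σ_{j} C(9,j)·(-2)^j·C(10,8-j)·2^(8-j) for j from 0 to 8.
= 11520 + (-276480) + 1935360 + (-5419008) + 6773760 + (-3870720) + 967680 + (-92160) + 2304 = 32256.

32256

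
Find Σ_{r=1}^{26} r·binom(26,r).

872415232

Since r·C(26,r) = 26·C(25,r−1), the sum is 26·2^25 = 26·33554432 = 872415232.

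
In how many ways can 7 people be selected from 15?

This is C(15,7) = 6435.

6435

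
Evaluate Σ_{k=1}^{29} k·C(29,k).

7784628224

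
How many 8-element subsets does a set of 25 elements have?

1081575

C(25,8) = (25·24·23·22·21·20·19·18) / 8! = 43609104000 / 40320 = 1081575.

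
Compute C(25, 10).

3268760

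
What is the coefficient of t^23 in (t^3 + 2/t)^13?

11440

General term: C(13,j)·(t^3)^j·(2/t)^(13-j), with t-exponent 3j − 1(13−j) = 4j − 13.
Set 4j − 13 = 23: j = 9.
C(13,9) = 715; 1^9 = 1; 2^4 = 16.
Coefficient = 715 · 1 · 16 = 11440.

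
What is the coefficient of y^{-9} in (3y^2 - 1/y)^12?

-36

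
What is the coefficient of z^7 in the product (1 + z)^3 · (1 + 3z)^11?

Coefficient of z^7 = Σ_{j} C(3,j)·1^j·C(11,7-j)·3^(7-j) for j from 0 to 3.
= 721710 + 1010394 + 336798 + 26730 = 2095632.

2095632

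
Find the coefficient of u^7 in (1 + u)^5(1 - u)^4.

-4

Coefficient of u^7 = Σ_{j} C(5,j)·1^j·C(4,7-j)·(-1)^(7-j) for j from 3 to 5.
= 10 + (-20) + 6 = -4.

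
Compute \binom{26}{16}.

5311735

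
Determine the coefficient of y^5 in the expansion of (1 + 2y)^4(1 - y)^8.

-72

Coefficient of y^5 = Σ_{j} C(4,j)·2^j·C(8,5-j)·(-1)^(5-j) for j from 0 to 4.
= (-56) + 560 + (-1344) + 896 + (-128) = -72.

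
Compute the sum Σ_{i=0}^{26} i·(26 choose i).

872415232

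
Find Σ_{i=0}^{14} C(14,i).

16384

The entries of row 14 sum to 2^14 = 16384.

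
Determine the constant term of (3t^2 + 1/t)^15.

General term: C(15,j)·(3t^2)^j·(1/t)^(15-j), with t-exponent 2j − 1(15−j) = 3j − 15.
Set 3j − 15 = 0: j = 5.
C(15,5) = 3003; 3^5 = 243; 1^10 = 1.
Coefficient = 3003 · 243 · 1 = 729729.

729729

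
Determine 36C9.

C(36,9) = (36·35·34·33·32·31·30·29·28) / 9! = 34162713446400 / 362880 = 94143280.

94143280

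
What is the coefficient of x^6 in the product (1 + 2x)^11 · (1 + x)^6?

227305

Coefficient of x^6 = Σ_{j} C(11,j)·2^j·C(6,6-j)·1^(6-j) for j from 0 to 6.
= 1 + 132 + 3300 + 26400 + 79200 + 88704 + 29568 = 227305.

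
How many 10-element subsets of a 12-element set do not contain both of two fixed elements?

21

All 10-subsets: C(12,10) = 66. Those containing both fixed elements: C(10,8) = 45.
66 − 45 = 21.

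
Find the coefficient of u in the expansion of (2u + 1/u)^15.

General term: C(15,j)·(2u)^j·(1/u)^(15-j), with u-exponent 1j − 1(15−j) = 2j − 15.
Set 2j − 15 = 1: j = 8.
C(15,8) = 6435; 2^8 = 256; 1^7 = 1.
Coefficient = 6435 · 256 · 1 = 1647360.

1647360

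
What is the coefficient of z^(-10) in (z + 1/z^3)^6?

15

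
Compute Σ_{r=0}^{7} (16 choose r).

1 + 16 + 120 + 560 + 1820 + 4368 + 8008 + 11440 = 26333.

26333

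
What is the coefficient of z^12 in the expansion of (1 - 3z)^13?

The general term is C(13,j)·(1)^j·(-3z)^(13-j); the z^12 term has j = 1.
C(13,1) = 13.
Coefficient = C(13,1) · (-3)^12 = 13 · 531441 = 6908733.

6908733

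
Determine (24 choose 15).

C(24,15) = C(24,9) by symmetry.
C(24,9) = (24·23·22·21·20·19·18·17·16) / 9! = 474467051520 / 362880 = 1307504.

1307504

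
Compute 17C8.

C(17,8) = (17·16·15·14·13·12·11·10) / 8! = 980179200 / 40320 = 24310.

24310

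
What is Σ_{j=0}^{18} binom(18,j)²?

9075135300

By Vandermonde's identity, Σ C(18,j)² = C(36,18) = 9075135300.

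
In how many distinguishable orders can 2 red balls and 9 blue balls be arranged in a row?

55

Choose positions for the red balls: C(11,2) = 55.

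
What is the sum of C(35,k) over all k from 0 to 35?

34359738368

The entries of row 35 sum to 2^35 = 34359738368.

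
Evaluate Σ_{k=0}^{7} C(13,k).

5812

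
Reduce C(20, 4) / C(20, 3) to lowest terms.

17/4

C(n,k+1)/C(n,k) = (n−k)/(k+1) = (20−3)/(3+1) = 17/4.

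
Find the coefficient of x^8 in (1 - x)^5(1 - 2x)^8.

47264

Coefficient of x^8 = Σ_{j} C(5,j)·(-1)^j·C(8,8-j)·(-2)^(8-j) for j from 0 to 5.
= 256 + 5120 + 17920 + 17920 + 5600 + 448 = 47264.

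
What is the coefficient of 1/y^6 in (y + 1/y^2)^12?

924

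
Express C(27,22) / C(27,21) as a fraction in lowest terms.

C(n,k+1)/C(n,k) = (n−k)/(k+1) = (27−21)/(21+1) = 6/22 = 3/11.

3/11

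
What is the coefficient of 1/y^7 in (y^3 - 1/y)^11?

General term: C(11,j)·(y^3)^j·(-1/y)^(11-j), with y-exponent 3j − 1(11−j) = 4j − 11.
Set 4j − 11 = -7: j = 1.
C(11,1) = 11; 1^1 = 1; (-1)^10 = 1.
Coefficient = 11 · 1 · 1 = 11.

11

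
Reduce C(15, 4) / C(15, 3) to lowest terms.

3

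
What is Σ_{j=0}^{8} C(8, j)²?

Σ C(8,j)² is the coefficient of x^8 in (1+x)^8(1+x)^8 = (1+x)^16, i.e. C(16,8) = 12870.

12870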